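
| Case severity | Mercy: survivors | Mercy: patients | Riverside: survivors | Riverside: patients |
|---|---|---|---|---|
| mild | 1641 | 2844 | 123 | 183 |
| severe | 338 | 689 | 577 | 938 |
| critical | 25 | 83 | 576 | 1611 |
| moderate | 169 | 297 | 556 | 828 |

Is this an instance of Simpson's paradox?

Yes

Mild: Mercy 1641/2844 = 57.7%, Riverside 123/183 = 67.2% → Riverside
Severe: Mercy 338/689 = 49.1%, Riverside 577/938 = 61.5% → Riverside
Critical: Mercy 25/83 = 30.1%, Riverside 576/1611 = 35.8% → Riverside
Moderate: Mercy 169/297 = 56.9%, Riverside 556/828 = 67.1% → Riverside
Overall: Mercy 2173/3913 = 55.5%, Riverside 1832/3560 = 51.5% → Mercy
Riverside wins each case group but Mercy wins overall — the comparison reverses. Riverside's patients skew toward critical, which has a lower base rate.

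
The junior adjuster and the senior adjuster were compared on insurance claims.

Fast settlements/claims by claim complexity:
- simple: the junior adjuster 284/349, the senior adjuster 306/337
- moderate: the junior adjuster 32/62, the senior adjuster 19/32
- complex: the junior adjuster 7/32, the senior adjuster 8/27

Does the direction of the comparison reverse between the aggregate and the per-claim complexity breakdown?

Simple: the junior adjuster 284/349 = 81.4%, the senior adjuster 306/337 = 90.8% → the senior adjuster
Moderate: the junior adjuster 32/62 = 51.6%, the senior adjuster 19/32 = 59.4% → the senior adjuster
Complex: the junior adjuster 7/32 = 21.9%, the senior adjuster 8/27 = 29.6% → the senior adjuster
Overall: the junior adjuster 323/443 = 72.9%, the senior adjuster 333/396 = 84.1% → the senior adjuster
The senior adjuster wins overall and in every claim group — no reversal.

No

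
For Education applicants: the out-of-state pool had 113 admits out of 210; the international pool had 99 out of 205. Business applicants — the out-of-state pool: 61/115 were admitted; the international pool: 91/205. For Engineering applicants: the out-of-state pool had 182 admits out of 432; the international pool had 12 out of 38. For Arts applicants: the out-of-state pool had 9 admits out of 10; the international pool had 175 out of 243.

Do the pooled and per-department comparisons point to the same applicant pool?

No

Education: the out-of-state pool 113/210 = 53.8%, the international pool 99/205 = 48.3% → the out-of-state pool
Business: the out-of-state pool 61/115 = 53.0%, the international pool 91/205 = 44.4% → the out-of-state pool
Engineering: the out-of-state pool 182/432 = 42.1%, the international pool 12/38 = 31.6% → the out-of-state pool
Arts: the out-of-state pool 9/10 = 90.0%, the international pool 175/243 = 72.0% → the out-of-state pool
Overall: the out-of-state pool 365/767 = 47.6%, the international pool 377/691 = 54.6% → the international pool
The out-of-state pool wins each department group but the international pool wins overall — the comparison reverses. The out-of-state pool's applicants skew toward Engineering, which has a lower base rate.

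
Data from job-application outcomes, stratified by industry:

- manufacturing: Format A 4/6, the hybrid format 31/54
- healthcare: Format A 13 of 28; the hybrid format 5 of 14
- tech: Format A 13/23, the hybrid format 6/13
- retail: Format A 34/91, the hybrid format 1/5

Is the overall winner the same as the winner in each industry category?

No

Manufacturing: Format A 4/6 = 66.7%, the hybrid format 31/54 = 57.4% → Format A
Healthcare: Format A 13/28 = 46.4%, the hybrid format 5/14 = 35.7% → Format A
Tech: Format A 13/23 = 56.5%, the hybrid format 6/13 = 46.2% → Format A
Retail: Format A 34/91 = 37.4%, the hybrid format 1/5 = 20.0% → Format A
Overall: Format A 64/148 = 43.2%, the hybrid format 43/86 = 50.0% → the hybrid format
Format A wins each industry group but the hybrid format wins overall — the comparison reverses. Format A's applications skew toward retail, which has a lower base rate.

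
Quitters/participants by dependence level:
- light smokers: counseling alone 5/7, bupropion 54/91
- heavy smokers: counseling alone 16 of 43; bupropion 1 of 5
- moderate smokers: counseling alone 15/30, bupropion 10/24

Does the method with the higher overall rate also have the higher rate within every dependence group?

Light smokers: counseling alone 5/7 = 71.4%, bupropion 54/91 = 59.3% → counseling alone
Heavy smokers: counseling alone 16/43 = 37.2%, bupropion 1/5 = 20.0% → counseling alone
Moderate smokers: counseling alone 15/30 = 50.0%, bupropion 10/24 = 41.7% → counseling alone
Overall: counseling alone 36/80 = 45.0%, bupropion 65/120 = 54.2% → bupropion
Counseling alone wins each dependence group but bupropion wins overall — the comparison reverses. Counseling alone's participants skew toward heavy smokers, which has a lower base rate.

No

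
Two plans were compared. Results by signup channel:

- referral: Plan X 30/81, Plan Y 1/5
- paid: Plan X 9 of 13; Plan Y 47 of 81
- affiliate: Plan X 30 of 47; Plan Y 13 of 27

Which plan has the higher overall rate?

Referral: Plan X 30/81 = 37.0%, Plan Y 1/5 = 20.0% → Plan X
Paid: Plan X 9/13 = 69.2%, Plan Y 47/81 = 58.0% → Plan X
Affiliate: Plan X 30/47 = 63.8%, Plan Y 13/27 = 48.1% → Plan X
Overall: Plan X 69/141 = 48.9%, Plan Y 61/113 = 54.0% → Plan Y
(Plan X wins every signup group but Plan Y wins overall — Plan X's customers skew toward the low-rate referral group.)

Plan Y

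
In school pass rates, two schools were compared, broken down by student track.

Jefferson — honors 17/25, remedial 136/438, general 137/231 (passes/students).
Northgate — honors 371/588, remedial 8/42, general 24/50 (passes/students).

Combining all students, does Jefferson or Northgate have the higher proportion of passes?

Northgate

Honors: Jefferson 17/25 = 68.0%, Northgate 371/588 = 63.1% → Jefferson
Remedial: Jefferson 136/438 = 31.1%, Northgate 8/42 = 19.0% → Jefferson
General: Jefferson 137/231 = 59.3%, Northgate 24/50 = 48.0% → Jefferson
Overall: Jefferson 290/694 = 41.8%, Northgate 403/680 = 59.3% → Northgate
(Jefferson wins every student group but Northgate wins overall — Jefferson's students skew toward the low-rate remedial group.)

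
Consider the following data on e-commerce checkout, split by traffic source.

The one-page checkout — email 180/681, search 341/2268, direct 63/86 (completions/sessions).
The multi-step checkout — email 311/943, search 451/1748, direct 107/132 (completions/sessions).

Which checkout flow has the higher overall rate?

the multi-step checkout

Email: the one-page checkout 180/681 = 26.4%, the multi-step checkout 311/943 = 33.0% → the multi-step checkout
Search: the one-page checkout 341/2268 = 15.0%, the multi-step checkout 451/1748 = 25.8% → the multi-step checkout
Direct: the one-page checkout 63/86 = 73.3%, the multi-step checkout 107/132 = 81.1% → the multi-step checkout
Overall: the one-page checkout 584/3035 = 19.2%, the multi-step checkout 869/2823 = 30.8% → the multi-step checkout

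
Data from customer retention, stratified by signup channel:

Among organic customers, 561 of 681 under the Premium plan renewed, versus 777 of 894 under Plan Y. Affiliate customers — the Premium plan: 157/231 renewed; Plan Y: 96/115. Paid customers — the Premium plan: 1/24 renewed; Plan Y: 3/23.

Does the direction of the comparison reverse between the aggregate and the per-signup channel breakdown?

No

Organic: the Premium plan 561/681 = 82.4%, Plan Y 777/894 = 86.9% → Plan Y
Affiliate: the Premium plan 157/231 = 68.0%, Plan Y 96/115 = 83.5% → Plan Y
Paid: the Premium plan 1/24 = 4.2%, Plan Y 3/23 = 13.0% → Plan Y
Overall: the Premium plan 719/936 = 76.8%, Plan Y 876/1032 = 84.9% → Plan Y
Plan Y wins overall and in every signup group — no reversal.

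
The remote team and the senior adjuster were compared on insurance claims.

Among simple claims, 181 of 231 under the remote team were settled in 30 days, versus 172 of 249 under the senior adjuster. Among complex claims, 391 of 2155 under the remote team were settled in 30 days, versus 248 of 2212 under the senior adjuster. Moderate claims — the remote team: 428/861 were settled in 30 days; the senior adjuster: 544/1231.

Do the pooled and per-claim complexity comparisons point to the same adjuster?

Yes

Simple: the remote team 181/231 = 78.4%, the senior adjuster 172/249 = 69.1% → the remote team
Complex: the remote team 391/2155 = 18.1%, the senior adjuster 248/2212 = 11.2% → the remote team
Moderate: the remote team 428/861 = 49.7%, the senior adjuster 544/1231 = 44.2% → the remote team
Overall: the remote team 1000/3247 = 30.8%, the senior adjuster 964/3692 = 26.1% → the remote team
The remote team wins overall and in every claim group — no reversal.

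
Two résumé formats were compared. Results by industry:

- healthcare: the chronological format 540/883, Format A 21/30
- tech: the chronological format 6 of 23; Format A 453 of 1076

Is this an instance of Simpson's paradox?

Healthcare: the chronological format 540/883 = 61.2%, Format A 21/30 = 70.0% → Format A
Tech: the chronological format 6/23 = 26.1%, Format A 453/1076 = 42.1% → Format A
Overall: the chronological format 546/906 = 60.3%, Format A 474/1106 = 42.9% → the chronological format
Format A wins each industry group but the chronological format wins overall — the comparison reverses. Format A's applications skew toward tech, which has a lower base rate.

Yes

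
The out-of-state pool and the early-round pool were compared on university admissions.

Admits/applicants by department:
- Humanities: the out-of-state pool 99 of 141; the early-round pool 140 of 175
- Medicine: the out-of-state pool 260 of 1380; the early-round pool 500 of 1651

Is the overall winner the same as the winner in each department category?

Humanities: the out-of-state pool 99/141 = 70.2%, the early-round pool 140/175 = 80.0% → the early-round pool
Medicine: the out-of-state pool 260/1380 = 18.8%, the early-round pool 500/1651 = 30.3% → the early-round pool
Overall: the out-of-state pool 359/1521 = 23.6%, the early-round pool 640/1826 = 35.0% → the early-round pool
The early-round pool wins overall and in every department group — no reversal.

Yes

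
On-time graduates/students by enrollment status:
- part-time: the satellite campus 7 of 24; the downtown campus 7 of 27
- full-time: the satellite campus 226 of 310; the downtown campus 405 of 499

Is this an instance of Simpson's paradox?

Part-time: the satellite campus 7/24 = 29.2%, the downtown campus 7/27 = 25.9% → the satellite campus
Full-time: the satellite campus 226/310 = 72.9%, the downtown campus 405/499 = 81.2% → the downtown campus
Overall: the satellite campus 233/334 = 69.8%, the downtown campus 412/526 = 78.3% → the downtown campus
Neither sweeps: the satellite campus wins 1 of 2 groups, the downtown campus wins 1. The downtown campus wins overall but not every group — no Simpson reversal.

No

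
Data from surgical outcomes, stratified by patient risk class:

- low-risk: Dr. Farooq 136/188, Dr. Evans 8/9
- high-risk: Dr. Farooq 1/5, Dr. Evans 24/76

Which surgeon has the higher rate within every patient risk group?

Dr. Evans

Low-risk: Dr. Farooq 136/188 = 72.3%, Dr. Evans 8/9 = 88.9% → Dr. Evans
High-risk: Dr. Farooq 1/5 = 20.0%, Dr. Evans 24/76 = 31.6% → Dr. Evans
Dr. Evans has the higher rate in both groups.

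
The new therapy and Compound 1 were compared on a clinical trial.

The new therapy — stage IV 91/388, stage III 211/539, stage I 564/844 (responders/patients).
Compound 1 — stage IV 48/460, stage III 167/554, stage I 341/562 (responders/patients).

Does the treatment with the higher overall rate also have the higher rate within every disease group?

Yes

Stage IV: the new therapy 91/388 = 23.5%, Compound 1 48/460 = 10.4% → the new therapy
Stage III: the new therapy 211/539 = 39.1%, Compound 1 167/554 = 30.1% → the new therapy
Stage I: the new therapy 564/844 = 66.8%, Compound 1 341/562 = 60.7% → the new therapy
Overall: the new therapy 866/1771 = 48.9%, Compound 1 556/1576 = 35.3% → the new therapy
The new therapy wins overall and in every disease group — no reversal.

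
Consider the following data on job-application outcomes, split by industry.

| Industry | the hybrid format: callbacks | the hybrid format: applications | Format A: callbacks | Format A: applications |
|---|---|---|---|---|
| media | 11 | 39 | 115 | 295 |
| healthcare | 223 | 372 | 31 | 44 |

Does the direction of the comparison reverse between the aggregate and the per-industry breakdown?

Media: the hybrid format 11/39 = 28.2%, Format A 115/295 = 39.0% → Format A
Healthcare: the hybrid format 223/372 = 59.9%, Format A 31/44 = 70.5% → Format A
Overall: the hybrid format 234/411 = 56.9%, Format A 146/339 = 43.1% → the hybrid format
Format A wins each industry group but the hybrid format wins overall — the comparison reverses. Format A's applications skew toward media, which has a lower base rate.

Yes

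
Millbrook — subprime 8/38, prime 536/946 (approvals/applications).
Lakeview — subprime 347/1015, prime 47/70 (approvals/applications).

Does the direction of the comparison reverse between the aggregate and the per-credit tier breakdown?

Subprime: Millbrook 8/38 = 21.1%, Lakeview 347/1015 = 34.2% → Lakeview
Prime: Millbrook 536/946 = 56.7%, Lakeview 47/70 = 67.1% → Lakeview
Overall: Millbrook 544/984 = 55.3%, Lakeview 394/1085 = 36.3% → Millbrook
Lakeview wins each credit group but Millbrook wins overall — the comparison reverses. Lakeview's applications skew toward subprime, which has a lower base rate.

Yes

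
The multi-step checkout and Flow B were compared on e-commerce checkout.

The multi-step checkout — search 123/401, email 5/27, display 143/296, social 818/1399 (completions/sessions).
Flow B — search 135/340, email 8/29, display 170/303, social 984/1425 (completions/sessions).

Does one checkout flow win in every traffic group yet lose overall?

No

Search: the multi-step checkout 123/401 = 30.7%, Flow B 135/340 = 39.7% → Flow B
Email: the multi-step checkout 5/27 = 18.5%, Flow B 8/29 = 27.6% → Flow B
Display: the multi-step checkout 143/296 = 48.3%, Flow B 170/303 = 56.1% → Flow B
Social: the multi-step checkout 818/1399 = 58.5%, Flow B 984/1425 = 69.1% → Flow B
Overall: the multi-step checkout 1089/2123 = 51.3%, Flow B 1297/2097 = 61.9% → Flow B
Flow B wins overall and in every traffic group — no reversal.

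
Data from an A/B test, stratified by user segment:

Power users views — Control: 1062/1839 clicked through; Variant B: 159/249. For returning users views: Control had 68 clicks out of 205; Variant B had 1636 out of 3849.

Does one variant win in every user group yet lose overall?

Yes

Power users: Control 1062/1839 = 57.7%, Variant B 159/249 = 63.9% → Variant B
Returning users: Control 68/205 = 33.2%, Variant B 1636/3849 = 42.5% → Variant B
Overall: Control 1130/2044 = 55.3%, Variant B 1795/4098 = 43.8% → Control
Variant B wins each user group but Control wins overall — the comparison reverses. Variant B's views skew toward returning users, which has a lower base rate.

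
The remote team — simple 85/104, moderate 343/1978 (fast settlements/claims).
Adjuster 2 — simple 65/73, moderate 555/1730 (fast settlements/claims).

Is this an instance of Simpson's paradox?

Simple: the remote team 85/104 = 81.7%, Adjuster 2 65/73 = 89.0% → Adjuster 2
Moderate: the remote team 343/1978 = 17.3%, Adjuster 2 555/1730 = 32.1% → Adjuster 2
Overall: the remote team 428/2082 = 20.6%, Adjuster 2 620/1803 = 34.4% → Adjuster 2
Adjuster 2 wins overall and in every claim group — no reversal.

No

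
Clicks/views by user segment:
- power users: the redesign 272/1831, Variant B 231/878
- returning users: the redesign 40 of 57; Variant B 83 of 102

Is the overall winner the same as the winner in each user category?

Yes

Power users: the redesign 272/1831 = 14.9%, Variant B 231/878 = 26.3% → Variant B
Returning users: the redesign 40/57 = 70.2%, Variant B 83/102 = 81.4% → Variant B
Overall: the redesign 312/1888 = 16.5%, Variant B 314/980 = 32.0% → Variant B
Variant B wins overall and in every user group — no reversal.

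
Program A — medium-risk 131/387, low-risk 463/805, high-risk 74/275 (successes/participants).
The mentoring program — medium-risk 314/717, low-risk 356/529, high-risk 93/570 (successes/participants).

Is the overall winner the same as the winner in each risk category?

No

Medium-risk: Program A 131/387 = 33.9%, the mentoring program 314/717 = 43.8% → the mentoring program
Low-risk: Program A 463/805 = 57.5%, the mentoring program 356/529 = 67.3% → the mentoring program
High-risk: Program A 74/275 = 26.9%, the mentoring program 93/570 = 16.3% → Program A
Overall: Program A 668/1467 = 45.5%, the mentoring program 763/1816 = 42.0% → Program A
Neither sweeps: Program A wins 1 of 3 groups, the mentoring program wins 2. Program A wins overall but not every group — no Simpson reversal.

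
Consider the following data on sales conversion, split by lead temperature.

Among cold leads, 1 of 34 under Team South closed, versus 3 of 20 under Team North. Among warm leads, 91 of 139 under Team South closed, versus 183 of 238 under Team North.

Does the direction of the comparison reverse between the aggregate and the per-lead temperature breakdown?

Cold: Team South 1/34 = 2.9%, Team North 3/20 = 15.0% → Team North
Warm: Team South 91/139 = 65.5%, Team North 183/238 = 76.9% → Team North
Overall: Team South 92/173 = 53.2%, Team North 186/258 = 72.1% → Team North
Team North wins overall and in every lead group — no reversal.

No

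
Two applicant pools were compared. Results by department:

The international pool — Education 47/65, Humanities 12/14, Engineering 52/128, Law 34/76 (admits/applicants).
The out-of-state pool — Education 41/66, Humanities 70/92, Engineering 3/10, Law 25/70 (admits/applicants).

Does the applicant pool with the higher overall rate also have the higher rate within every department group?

No

Education: the international pool 47/65 = 72.3%, the out-of-state pool 41/66 = 62.1% → the international pool
Humanities: the international pool 12/14 = 85.7%, the out-of-state pool 70/92 = 76.1% → the international pool
Engineering: the international pool 52/128 = 40.6%, the out-of-state pool 3/10 = 30.0% → the international pool
Law: the international pool 34/76 = 44.7%, the out-of-state pool 25/70 = 35.7% → the international pool
Overall: the international pool 145/283 = 51.2%, the out-of-state pool 139/238 = 58.4% → the out-of-state pool
The international pool wins each department group but the out-of-state pool wins overall — the comparison reverses. The international pool's applicants skew toward Engineering, which has a lower base rate.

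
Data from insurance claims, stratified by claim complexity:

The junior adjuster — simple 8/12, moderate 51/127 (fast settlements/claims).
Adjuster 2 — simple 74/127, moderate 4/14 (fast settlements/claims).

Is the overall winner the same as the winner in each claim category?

No

Simple: the junior adjuster 8/12 = 66.7%, Adjuster 2 74/127 = 58.3% → the junior adjuster
Moderate: the junior adjuster 51/127 = 40.2%, Adjuster 2 4/14 = 28.6% → the junior adjuster
Overall: the junior adjuster 59/139 = 42.4%, Adjuster 2 78/141 = 55.3% → Adjuster 2
The junior adjuster wins each claim group but Adjuster 2 wins overall — the comparison reverses. The junior adjuster's claims skew toward moderate, which has a lower base rate.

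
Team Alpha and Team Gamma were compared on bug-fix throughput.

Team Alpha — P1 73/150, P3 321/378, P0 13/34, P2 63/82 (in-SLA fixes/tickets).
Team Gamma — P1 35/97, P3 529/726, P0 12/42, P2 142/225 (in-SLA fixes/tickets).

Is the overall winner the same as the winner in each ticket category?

P1: Team Alpha 73/150 = 48.7%, Team Gamma 35/97 = 36.1% → Team Alpha
P3: Team Alpha 321/378 = 84.9%, Team Gamma 529/726 = 72.9% → Team Alpha
P0: Team Alpha 13/34 = 38.2%, Team Gamma 12/42 = 28.6% → Team Alpha
P2: Team Alpha 63/82 = 76.8%, Team Gamma 142/225 = 63.1% → Team Alpha
Overall: Team Alpha 470/644 = 73.0%, Team Gamma 718/1090 = 65.9% → Team Alpha
Team Alpha wins overall and in every ticket group — no reversal.

Yes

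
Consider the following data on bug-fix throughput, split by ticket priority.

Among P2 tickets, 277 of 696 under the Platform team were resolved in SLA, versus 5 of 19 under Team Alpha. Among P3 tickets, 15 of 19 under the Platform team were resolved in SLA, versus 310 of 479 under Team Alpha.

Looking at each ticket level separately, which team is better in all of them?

P2: the Platform team 277/696 = 39.8%, Team Alpha 5/19 = 26.3% → the Platform team
P3: the Platform team 15/19 = 78.9%, Team Alpha 310/479 = 64.7% → the Platform team
The Platform team has the higher rate in both groups.

the Platform team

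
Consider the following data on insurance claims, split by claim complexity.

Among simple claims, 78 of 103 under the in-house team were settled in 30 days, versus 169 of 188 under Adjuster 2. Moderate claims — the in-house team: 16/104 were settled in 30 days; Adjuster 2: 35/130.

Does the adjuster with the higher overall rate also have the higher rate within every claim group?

Yes

Simple: the in-house team 78/103 = 75.7%, Adjuster 2 169/188 = 89.9% → Adjuster 2
Moderate: the in-house team 16/104 = 15.4%, Adjuster 2 35/130 = 26.9% → Adjuster 2
Overall: the in-house team 94/207 = 45.4%, Adjuster 2 204/318 = 64.2% → Adjuster 2
Adjuster 2 wins overall and in every claim group — no reversal.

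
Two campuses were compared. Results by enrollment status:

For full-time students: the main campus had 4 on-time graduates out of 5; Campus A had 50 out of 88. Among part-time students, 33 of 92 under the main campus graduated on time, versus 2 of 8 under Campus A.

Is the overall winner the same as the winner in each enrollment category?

No

Full-time: the main campus 4/5 = 80.0%, Campus A 50/88 = 56.8% → the main campus
Part-time: the main campus 33/92 = 35.9%, Campus A 2/8 = 25.0% → the main campus
Overall: the main campus 37/97 = 38.1%, Campus A 52/96 = 54.2% → Campus A
The main campus wins each enrollment group but Campus A wins overall — the comparison reverses. The main campus's students skew toward part-time, which has a lower base rate.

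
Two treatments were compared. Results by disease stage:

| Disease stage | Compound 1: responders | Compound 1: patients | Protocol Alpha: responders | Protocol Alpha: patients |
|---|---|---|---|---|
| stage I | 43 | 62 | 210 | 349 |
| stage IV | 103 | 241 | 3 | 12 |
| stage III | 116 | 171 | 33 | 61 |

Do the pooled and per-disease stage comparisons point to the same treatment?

Stage I: Compound 1 43/62 = 69.4%, Protocol Alpha 210/349 = 60.2% → Compound 1
Stage IV: Compound 1 103/241 = 42.7%, Protocol Alpha 3/12 = 25.0% → Compound 1
Stage III: Compound 1 116/171 = 67.8%, Protocol Alpha 33/61 = 54.1% → Compound 1
Overall: Compound 1 262/474 = 55.3%, Protocol Alpha 246/422 = 58.3% → Protocol Alpha
Compound 1 wins each disease group but Protocol Alpha wins overall — the comparison reverses. Compound 1's patients skew toward stage IV, which has a lower base rate.

No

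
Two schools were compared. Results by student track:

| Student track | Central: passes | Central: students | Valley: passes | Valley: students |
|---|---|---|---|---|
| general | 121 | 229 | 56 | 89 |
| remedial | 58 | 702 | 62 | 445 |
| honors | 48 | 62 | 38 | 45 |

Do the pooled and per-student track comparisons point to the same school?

General: Central 121/229 = 52.8%, Valley 56/89 = 62.9% → Valley
Remedial: Central 58/702 = 8.3%, Valley 62/445 = 13.9% → Valley
Honors: Central 48/62 = 77.4%, Valley 38/45 = 84.4% → Valley
Overall: Central 227/993 = 22.9%, Valley 156/579 = 26.9% → Valley
Valley wins overall and in every student group — no reversal.

Yes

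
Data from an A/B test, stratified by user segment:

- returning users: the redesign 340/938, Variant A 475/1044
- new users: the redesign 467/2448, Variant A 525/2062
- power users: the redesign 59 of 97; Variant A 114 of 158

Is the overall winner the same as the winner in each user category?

Returning users: the redesign 340/938 = 36.2%, Variant A 475/1044 = 45.5% → Variant A
New users: the redesign 467/2448 = 19.1%, Variant A 525/2062 = 25.5% → Variant A
Power users: the redesign 59/97 = 60.8%, Variant A 114/158 = 72.2% → Variant A
Overall: the redesign 866/3483 = 24.9%, Variant A 1114/3264 = 34.1% → Variant A
Variant A wins overall and in every user group — no reversal.

Yes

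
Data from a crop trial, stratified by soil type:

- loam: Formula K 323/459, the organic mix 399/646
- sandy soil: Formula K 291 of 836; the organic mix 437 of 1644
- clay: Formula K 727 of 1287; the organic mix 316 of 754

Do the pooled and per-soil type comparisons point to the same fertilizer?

Loam: Formula K 323/459 = 70.4%, the organic mix 399/646 = 61.8% → Formula K
Sandy soil: Formula K 291/836 = 34.8%, the organic mix 437/1644 = 26.6% → Formula K
Clay: Formula K 727/1287 = 56.5%, the organic mix 316/754 = 41.9% → Formula K
Overall: Formula K 1341/2582 = 51.9%, the organic mix 1152/3044 = 37.8% → Formula K
Formula K wins overall and in every soil group — no reversal.

Yes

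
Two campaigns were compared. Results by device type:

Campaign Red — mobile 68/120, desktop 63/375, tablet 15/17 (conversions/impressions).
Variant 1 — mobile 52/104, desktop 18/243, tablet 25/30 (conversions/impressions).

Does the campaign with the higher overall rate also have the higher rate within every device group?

Mobile: Campaign Red 68/120 = 56.7%, Variant 1 52/104 = 50.0% → Campaign Red
Desktop: Campaign Red 63/375 = 16.8%, Variant 1 18/243 = 7.4% → Campaign Red
Tablet: Campaign Red 15/17 = 88.2%, Variant 1 25/30 = 83.3% → Campaign Red
Overall: Campaign Red 146/512 = 28.5%, Variant 1 95/377 = 25.2% → Campaign Red
Campaign Red wins overall and in every device group — no reversal.

Yes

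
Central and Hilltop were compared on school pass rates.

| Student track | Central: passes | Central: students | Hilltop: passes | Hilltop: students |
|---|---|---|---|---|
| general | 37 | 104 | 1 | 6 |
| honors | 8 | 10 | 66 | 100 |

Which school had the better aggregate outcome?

Hilltop

General: Central 37/104 = 35.6%, Hilltop 1/6 = 16.7% → Central
Honors: Central 8/10 = 80.0%, Hilltop 66/100 = 66.0% → Central
Overall: Central 45/114 = 39.5%, Hilltop 67/106 = 63.2% → Hilltop
(Central wins every student group but Hilltop wins overall — Central's students skew toward the low-rate general group.)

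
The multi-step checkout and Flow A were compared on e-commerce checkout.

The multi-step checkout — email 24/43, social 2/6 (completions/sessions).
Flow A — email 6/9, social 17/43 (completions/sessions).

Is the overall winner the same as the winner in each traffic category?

Email: the multi-step checkout 24/43 = 55.8%, Flow A 6/9 = 66.7% → Flow A
Social: the multi-step checkout 2/6 = 33.3%, Flow A 17/43 = 39.5% → Flow A
Overall: the multi-step checkout 26/49 = 53.1%, Flow A 23/52 = 44.2% → the multi-step checkout
Flow A wins each traffic group but the multi-step checkout wins overall — the comparison reverses. Flow A's sessions skew toward social, which has a lower base rate.

No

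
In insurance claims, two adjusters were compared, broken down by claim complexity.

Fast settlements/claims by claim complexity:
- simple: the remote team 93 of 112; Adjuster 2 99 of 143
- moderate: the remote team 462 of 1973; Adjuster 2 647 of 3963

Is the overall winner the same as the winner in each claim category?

Simple: the remote team 93/112 = 83.0%, Adjuster 2 99/143 = 69.2% → the remote team
Moderate: the remote team 462/1973 = 23.4%, Adjuster 2 647/3963 = 16.3% → the remote team
Overall: the remote team 555/2085 = 26.6%, Adjuster 2 746/4106 = 18.2% → the remote team
The remote team wins overall and in every claim group — no reversal.

Yes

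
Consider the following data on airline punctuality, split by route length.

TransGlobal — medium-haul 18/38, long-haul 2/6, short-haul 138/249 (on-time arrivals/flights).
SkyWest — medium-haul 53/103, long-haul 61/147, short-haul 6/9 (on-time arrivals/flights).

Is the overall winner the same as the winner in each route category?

No

Medium-haul: TransGlobal 18/38 = 47.4%, SkyWest 53/103 = 51.5% → SkyWest
Long-haul: TransGlobal 2/6 = 33.3%, SkyWest 61/147 = 41.5% → SkyWest
Short-haul: TransGlobal 138/249 = 55.4%, SkyWest 6/9 = 66.7% → SkyWest
Overall: TransGlobal 158/293 = 53.9%, SkyWest 120/259 = 46.3% → TransGlobal
SkyWest wins each route group but TransGlobal wins overall — the comparison reverses. SkyWest's flights skew toward long-haul, which has a lower base rate.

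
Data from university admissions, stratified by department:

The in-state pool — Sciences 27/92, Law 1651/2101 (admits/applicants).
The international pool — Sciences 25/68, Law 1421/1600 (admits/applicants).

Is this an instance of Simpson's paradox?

No

Sciences: the in-state pool 27/92 = 29.3%, the international pool 25/68 = 36.8% → the international pool
Law: the in-state pool 1651/2101 = 78.6%, the international pool 1421/1600 = 88.8% → the international pool
Overall: the in-state pool 1678/2193 = 76.5%, the international pool 1446/1668 = 86.7% → the international pool
The international pool wins overall and in every department group — no reversal.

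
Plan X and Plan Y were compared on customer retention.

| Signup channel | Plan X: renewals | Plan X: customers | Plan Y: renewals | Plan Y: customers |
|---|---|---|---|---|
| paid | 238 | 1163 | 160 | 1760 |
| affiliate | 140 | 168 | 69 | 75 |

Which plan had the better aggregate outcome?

Paid: Plan X 238/1163 = 20.5%, Plan Y 160/1760 = 9.1% → Plan X
Affiliate: Plan X 140/168 = 83.3%, Plan Y 69/75 = 92.0% → Plan Y
Overall: Plan X 378/1331 = 28.4%, Plan Y 229/1835 = 12.5% → Plan X
(Neither sweeps every signup group, but Plan X has the higher pooled rate.)

Plan X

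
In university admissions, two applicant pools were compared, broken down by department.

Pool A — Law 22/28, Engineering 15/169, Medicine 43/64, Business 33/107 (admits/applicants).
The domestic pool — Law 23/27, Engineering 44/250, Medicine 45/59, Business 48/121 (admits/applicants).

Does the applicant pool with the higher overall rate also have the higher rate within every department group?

Law: Pool A 22/28 = 78.6%, the domestic pool 23/27 = 85.2% → the domestic pool
Engineering: Pool A 15/169 = 8.9%, the domestic pool 44/250 = 17.6% → the domestic pool
Medicine: Pool A 43/64 = 67.2%, the domestic pool 45/59 = 76.3% → the domestic pool
Business: Pool A 33/107 = 30.8%, the domestic pool 48/121 = 39.7% → the domestic pool
Overall: Pool A 113/368 = 30.7%, the domestic pool 160/457 = 35.0% → the domestic pool
The domestic pool wins overall and in every department group — no reversal.

Yes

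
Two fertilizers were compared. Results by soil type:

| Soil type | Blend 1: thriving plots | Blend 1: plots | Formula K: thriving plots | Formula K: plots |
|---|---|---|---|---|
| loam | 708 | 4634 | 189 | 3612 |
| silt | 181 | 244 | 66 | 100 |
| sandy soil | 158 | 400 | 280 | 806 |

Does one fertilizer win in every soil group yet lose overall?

Loam: Blend 1 708/4634 = 15.3%, Formula K 189/3612 = 5.2% → Blend 1
Silt: Blend 1 181/244 = 74.2%, Formula K 66/100 = 66.0% → Blend 1
Sandy soil: Blend 1 158/400 = 39.5%, Formula K 280/806 = 34.7% → Blend 1
Overall: Blend 1 1047/5278 = 19.8%, Formula K 535/4518 = 11.8% → Blend 1
Blend 1 wins overall and in every soil group — no reversal.

No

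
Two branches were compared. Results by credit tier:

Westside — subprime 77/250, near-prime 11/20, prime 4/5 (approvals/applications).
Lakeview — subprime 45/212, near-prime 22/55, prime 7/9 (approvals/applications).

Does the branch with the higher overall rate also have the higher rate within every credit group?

Subprime: Westside 77/250 = 30.8%, Lakeview 45/212 = 21.2% → Westside
Near-prime: Westside 11/20 = 55.0%, Lakeview 22/55 = 40.0% → Westside
Prime: Westside 4/5 = 80.0%, Lakeview 7/9 = 77.8% → Westside
Overall: Westside 92/275 = 33.5%, Lakeview 74/276 = 26.8% → Westside
Westside wins overall and in every credit group — no reversal.

Yes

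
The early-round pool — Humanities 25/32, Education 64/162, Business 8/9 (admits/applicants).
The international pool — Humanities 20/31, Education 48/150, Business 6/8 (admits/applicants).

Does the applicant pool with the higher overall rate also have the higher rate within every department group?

Yes

Humanities: the early-round pool 25/32 = 78.1%, the international pool 20/31 = 64.5% → the early-round pool
Education: the early-round pool 64/162 = 39.5%, the international pool 48/150 = 32.0% → the early-round pool
Business: the early-round pool 8/9 = 88.9%, the international pool 6/8 = 75.0% → the early-round pool
Overall: the early-round pool 97/203 = 47.8%, the international pool 74/189 = 39.2% → the early-round pool
The early-round pool wins overall and in every department group — no reversal.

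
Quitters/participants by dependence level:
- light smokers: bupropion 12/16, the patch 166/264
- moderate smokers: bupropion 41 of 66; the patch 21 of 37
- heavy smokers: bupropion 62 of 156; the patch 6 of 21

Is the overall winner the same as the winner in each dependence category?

Light smokers: bupropion 12/16 = 75.0%, the patch 166/264 = 62.9% → bupropion
Moderate smokers: bupropion 41/66 = 62.1%, the patch 21/37 = 56.8% → bupropion
Heavy smokers: bupropion 62/156 = 39.7%, the patch 6/21 = 28.6% → bupropion
Overall: bupropion 115/238 = 48.3%, the patch 193/322 = 59.9% → the patch
Bupropion wins each dependence group but the patch wins overall — the comparison reverses. Bupropion's participants skew toward heavy smokers, which has a lower base rate.

No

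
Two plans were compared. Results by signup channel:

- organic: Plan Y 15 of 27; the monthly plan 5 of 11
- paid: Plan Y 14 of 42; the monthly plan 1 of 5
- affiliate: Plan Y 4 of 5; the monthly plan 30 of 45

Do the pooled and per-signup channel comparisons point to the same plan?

No

Organic: Plan Y 15/27 = 55.6%, the monthly plan 5/11 = 45.5% → Plan Y
Paid: Plan Y 14/42 = 33.3%, the monthly plan 1/5 = 20.0% → Plan Y
Affiliate: Plan Y 4/5 = 80.0%, the monthly plan 30/45 = 66.7% → Plan Y
Overall: Plan Y 33/74 = 44.6%, the monthly plan 36/61 = 59.0% → the monthly plan
Plan Y wins each signup group but the monthly plan wins overall — the comparison reverses. Plan Y's customers skew toward paid, which has a lower base rate.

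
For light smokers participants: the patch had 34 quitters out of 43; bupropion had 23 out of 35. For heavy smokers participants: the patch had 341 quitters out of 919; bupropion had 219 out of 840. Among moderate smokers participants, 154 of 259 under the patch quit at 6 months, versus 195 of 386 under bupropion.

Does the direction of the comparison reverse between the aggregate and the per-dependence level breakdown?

Light smokers: the patch 34/43 = 79.1%, bupropion 23/35 = 65.7% → the patch
Heavy smokers: the patch 341/919 = 37.1%, bupropion 219/840 = 26.1% → the patch
Moderate smokers: the patch 154/259 = 59.5%, bupropion 195/386 = 50.5% → the patch
Overall: the patch 529/1221 = 43.3%, bupropion 437/1261 = 34.7% → the patch
The patch wins overall and in every dependence group — no reversal.

No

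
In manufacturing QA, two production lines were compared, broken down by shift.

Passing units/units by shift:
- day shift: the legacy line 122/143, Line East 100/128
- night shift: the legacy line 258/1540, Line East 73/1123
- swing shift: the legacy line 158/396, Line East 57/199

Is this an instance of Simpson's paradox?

No

Day shift: the legacy line 122/143 = 85.3%, Line East 100/128 = 78.1% → the legacy line
Night shift: the legacy line 258/1540 = 16.8%, Line East 73/1123 = 6.5% → the legacy line
Swing shift: the legacy line 158/396 = 39.9%, Line East 57/199 = 28.6% → the legacy line
Overall: the legacy line 538/2079 = 25.9%, Line East 230/1450 = 15.9% → the legacy line
The legacy line wins overall and in every shift group — no reversal.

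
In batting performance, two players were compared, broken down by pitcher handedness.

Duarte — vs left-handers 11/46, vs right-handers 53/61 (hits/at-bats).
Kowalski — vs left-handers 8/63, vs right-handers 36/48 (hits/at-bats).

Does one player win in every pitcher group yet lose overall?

No

Vs left-handers: Duarte 11/46 = 23.9%, Kowalski 8/63 = 12.7% → Duarte
Vs right-handers: Duarte 53/61 = 86.9%, Kowalski 36/48 = 75.0% → Duarte
Overall: Duarte 64/107 = 59.8%, Kowalski 44/111 = 39.6% → Duarte
Duarte wins overall and in every pitcher group — no reversal.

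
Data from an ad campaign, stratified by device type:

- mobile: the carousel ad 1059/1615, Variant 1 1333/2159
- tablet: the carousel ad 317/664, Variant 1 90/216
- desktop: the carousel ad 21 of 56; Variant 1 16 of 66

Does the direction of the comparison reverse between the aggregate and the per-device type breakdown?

No

Mobile: the carousel ad 1059/1615 = 65.6%, Variant 1 1333/2159 = 61.7% → the carousel ad
Tablet: the carousel ad 317/664 = 47.7%, Variant 1 90/216 = 41.7% → the carousel ad
Desktop: the carousel ad 21/56 = 37.5%, Variant 1 16/66 = 24.2% → the carousel ad
Overall: the carousel ad 1397/2335 = 59.8%, Variant 1 1439/2441 = 59.0% → the carousel ad
The carousel ad wins overall and in every device group — no reversal.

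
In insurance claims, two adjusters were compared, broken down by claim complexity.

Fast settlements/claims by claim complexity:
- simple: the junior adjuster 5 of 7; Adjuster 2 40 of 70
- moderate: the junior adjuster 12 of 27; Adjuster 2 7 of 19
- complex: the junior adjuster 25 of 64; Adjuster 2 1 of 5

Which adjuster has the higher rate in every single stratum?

the junior adjuster

Simple: the junior adjuster 5/7 = 71.4%, Adjuster 2 40/70 = 57.1% → the junior adjuster
Moderate: the junior adjuster 12/27 = 44.4%, Adjuster 2 7/19 = 36.8% → the junior adjuster
Complex: the junior adjuster 25/64 = 39.1%, Adjuster 2 1/5 = 20.0% → the junior adjuster
The junior adjuster has the higher rate in all 3 groups.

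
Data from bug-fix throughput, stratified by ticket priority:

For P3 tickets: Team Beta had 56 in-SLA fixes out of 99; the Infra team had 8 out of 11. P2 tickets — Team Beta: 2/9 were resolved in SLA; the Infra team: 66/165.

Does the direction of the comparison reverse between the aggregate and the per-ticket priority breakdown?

Yes

P3: Team Beta 56/99 = 56.6%, the Infra team 8/11 = 72.7% → the Infra team
P2: Team Beta 2/9 = 22.2%, the Infra team 66/165 = 40.0% → the Infra team
Overall: Team Beta 58/108 = 53.7%, the Infra team 74/176 = 42.0% → Team Beta
The Infra team wins each ticket group but Team Beta wins overall — the comparison reverses. The Infra team's tickets skew toward P2, which has a lower base rate.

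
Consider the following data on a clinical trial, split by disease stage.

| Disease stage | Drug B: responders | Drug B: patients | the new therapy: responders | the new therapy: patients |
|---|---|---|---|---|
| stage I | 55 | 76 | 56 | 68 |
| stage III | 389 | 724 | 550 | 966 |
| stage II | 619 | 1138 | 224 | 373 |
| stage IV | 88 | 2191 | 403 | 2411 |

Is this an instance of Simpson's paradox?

No

Stage I: Drug B 55/76 = 72.4%, the new therapy 56/68 = 82.4% → the new therapy
Stage III: Drug B 389/724 = 53.7%, the new therapy 550/966 = 56.9% → the new therapy
Stage II: Drug B 619/1138 = 54.4%, the new therapy 224/373 = 60.1% → the new therapy
Stage IV: Drug B 88/2191 = 4.0%, the new therapy 403/2411 = 16.7% → the new therapy
Overall: Drug B 1151/4129 = 27.9%, the new therapy 1233/3818 = 32.3% → the new therapy
The new therapy wins overall and in every disease group — no reversal.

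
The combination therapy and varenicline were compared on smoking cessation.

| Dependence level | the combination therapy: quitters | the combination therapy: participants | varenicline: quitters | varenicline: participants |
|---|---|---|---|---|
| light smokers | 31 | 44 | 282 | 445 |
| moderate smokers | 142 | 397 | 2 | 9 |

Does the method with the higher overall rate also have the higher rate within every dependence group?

Light smokers: the combination therapy 31/44 = 70.5%, varenicline 282/445 = 63.4% → the combination therapy
Moderate smokers: the combination therapy 142/397 = 35.8%, varenicline 2/9 = 22.2% → the combination therapy
Overall: the combination therapy 173/441 = 39.2%, varenicline 284/454 = 62.6% → varenicline
The combination therapy wins each dependence group but varenicline wins overall — the comparison reverses. The combination therapy's participants skew toward moderate smokers, which has a lower base rate.

No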